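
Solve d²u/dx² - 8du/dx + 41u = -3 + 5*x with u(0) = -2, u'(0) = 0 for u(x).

u = -83/1681 + 5*x/41 - 3279*cos(5*x)*exp(4*x)/1681 + 12911*exp(4*x)*sin(5*x)/8405

Characteristic equation r² - 8r + 41 = 0 has discriminant (-8)² - 4·(41) = -100 < 0, so r = 4 ± 5i.
Hence u_h = C1*cos(5*x)*exp(4*x) + C2*exp(4*x)*sin(5*x).
For the particular solution try u_p = A0 + A1*x. Substituting and matching coefficients of each power of x gives A0 = -83/1681, A1 = 5/41, so u_p = -83/1681 + 5*x/41.
General solution: u = -83/1681 + 5*x/41 + C1*cos(5*x)*exp(4*x) + C2*exp(4*x)*sin(5*x).
Apply the initial conditions: u(0) = -83/1681 + C1 = -2 and u'(0) = 5/41 + 4*C1 + 5*C2 = 0. Solving gives C1 = -3279/1681, C2 = 12911/8405.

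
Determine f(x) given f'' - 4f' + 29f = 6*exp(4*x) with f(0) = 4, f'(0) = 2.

Characteristic equation r² - 4r + 29 = 0 has discriminant (-4)² - 4·(29) = -100 < 0, so r = 2 ± 5i.
Hence f_h = C1*cos(5*x)*exp(2*x) + C2*exp(2*x)*sin(5*x).
Try f_p = A*exp(4*x). Substituting into the equation and dividing by exp(4*x) gives A = 6/29, so f_p = 6*exp(4*x)/29.
General solution: f = 6*exp(4*x)/29 + C1*cos(5*x)*exp(2*x) + C2*exp(2*x)*sin(5*x).
Apply the initial conditions: f(0) = 6/29 + C1 = 4 and f'(0) = 24/29 + 2*C1 + 5*C2 = 2. Solving gives C1 = 110/29, C2 = -186/145.

f = 6*exp(4*x)/29 - 186*exp(2*x)*sin(5*x)/145 + 110*cos(5*x)*exp(2*x)/29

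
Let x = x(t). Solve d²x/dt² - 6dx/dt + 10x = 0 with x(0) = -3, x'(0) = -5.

Characteristic equation r² - 6r + 10 = 0 has discriminant (-6)² - 4·(10) = -4 < 0, so r = 3 ± i.
Hence x_h = C1*cos(t)*exp(3*t) + C2*exp(3*t)*sin(t).
Apply the initial conditions: x(0) = C1 = -3 and x'(0) = C2 + 3*C1 = -5. Solving gives C1 = -3, C2 = 4.

x = -3*cos(t)*exp(3*t) + 4*exp(3*t)*sin(t)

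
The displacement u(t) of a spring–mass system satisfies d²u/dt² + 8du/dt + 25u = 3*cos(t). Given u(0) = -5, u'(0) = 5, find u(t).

u = 3*sin(t)/80 + 9*cos(t)/80 - 413*exp(-4*t)*sin(3*t)/80 - 409*cos(3*t)*exp(-4*t)/80

Characteristic equation r² + 8r + 25 = 0 has discriminant (8)² - 4·(25) = -36 < 0, so r = -4 ± 3i.
Hence u_h = C1*cos(3*t)*exp(-4*t) + C2*exp(-4*t)*sin(3*t).
Try u_p = A*cos(t) + B*sin(t). Substituting and equating the coefficients of cos(t) and sin(t) gives A = 9/80, B = 3/80, so u_p = 3*sin(t)/80 + 9*cos(t)/80.
General solution: u = 3*sin(t)/80 + 9*cos(t)/80 + C1*cos(3*t)*exp(-4*t) + C2*exp(-4*t)*sin(3*t).
Apply the initial conditions: u(0) = 9/80 + C1 = -5 and u'(0) = 3/80 - 4*C1 + 3*C2 = 5. Solving gives C1 = -409/80, C2 = -413/80.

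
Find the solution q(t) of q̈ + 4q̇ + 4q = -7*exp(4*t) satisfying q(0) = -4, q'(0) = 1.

Characteristic equation r² + 4r + 4 = 0 has discriminant (4)² - 4·(4) = 0, so r = -2 is a repeated root.
Hence q_h = (C1 + C2*t)*exp(-2*t).
Try q_p = A*exp(4*t). Substituting into the equation and dividing by exp(4*t) gives A = -7/36, so q_p = -7*exp(4*t)/36.
General solution: q = -7*exp(4*t)/36 + C1*exp(-2*t) + C2*t*exp(-2*t).
Apply the initial conditions: q(0) = -7/36 + C1 = -4 and q'(0) = -7/9 + C2 - 2*C1 = 1. Solving gives C1 = -137/36, C2 = -35/6.

q = -137*exp(-2*t)/36 - 7*exp(4*t)/36 - 35*t*exp(-2*t)/6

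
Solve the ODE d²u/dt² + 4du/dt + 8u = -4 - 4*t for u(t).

Characteristic equation r² + 4r + 8 = 0 has discriminant (4)² - 4·(8) = -16 < 0, so r = -2 ± 2i.
Hence u_h = C1*cos(2*t)*exp(-2*t) + C2*exp(-2*t)*sin(2*t).
For the particular solution try u_p = A0 + A1*t. Substituting and matching coefficients of each power of t gives A0 = -1/4, A1 = -1/2, so u_p = -1/4 - t/2.

u = -1/4 - t/2 + C1*cos(2*t)*exp(-2*t) + C2*exp(-2*t)*sin(2*t)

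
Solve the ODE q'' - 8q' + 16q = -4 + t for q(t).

Characteristic equation r² - 8r + 16 = 0 has discriminant (-8)² - 4·(16) = 0, so r = 4 is a repeated root.
Hence q_h = (C1 + C2*t)*exp(4*t).
For the particular solution try q_p = A0 + A1*t. Substituting and matching coefficients of each power of t gives A0 = -7/32, A1 = 1/16, so q_p = -7/32 + t/16.

q = -7/32 + t/16 + C1*exp(4*t) + C2*t*exp(4*t)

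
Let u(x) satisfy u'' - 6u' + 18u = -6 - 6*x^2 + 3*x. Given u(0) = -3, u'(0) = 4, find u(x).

Characteristic equation r² - 6r + 18 = 0 has discriminant (-6)² - 4·(18) = -36 < 0, so r = 3 ± 3i.
Hence u_h = C1*cos(3*x)*exp(3*x) + C2*exp(3*x)*sin(3*x).
For the particular solution try u_p = A0 + A1*x + A2*x^2. Substituting and matching coefficients of each power of x gives A0 = -17/54, A1 = -1/18, A2 = -1/3, so u_p = -17/54 - x^2/3 - x/18.
General solution: u = -17/54 - x^2/3 - x/18 + C1*cos(3*x)*exp(3*x) + C2*exp(3*x)*sin(3*x).
Apply the initial conditions: u(0) = -17/54 + C1 = -3 and u'(0) = -1/18 + 3*C1 + 3*C2 = 4. Solving gives C1 = -145/54, C2 = 109/27.

u = -17/54 - x**2/3 - x/18 - 145*cos(3*x)*exp(3*x)/54 + 109*exp(3*x)*sin(3*x)/27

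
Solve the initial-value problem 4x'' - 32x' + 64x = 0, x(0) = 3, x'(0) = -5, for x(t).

Divide through by 4: x'' - 8x' + 16x = 0.
Characteristic equation r² - 8r + 16 = 0 has discriminant (-8)² - 4·(16) = 0, so r = 4 is a repeated root.
Hence x_h = (C1 + C2*t)*exp(4*t).
Apply the initial conditions: x(0) = C1 = 3 and x'(0) = C2 + 4*C1 = -5. Solving gives C1 = 3, C2 = -17.

x = 3*exp(4*t) - 17*t*exp(4*t)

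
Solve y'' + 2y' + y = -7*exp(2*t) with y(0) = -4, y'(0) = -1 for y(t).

y = -29*exp(-t)/9 - 7*exp(2*t)/9 - 8*t*exp(-t)/3

Characteristic equation r² + 2r + 1 = 0 has discriminant (2)² - 4·(1) = 0, so r = -1 is a repeated root.
Hence y_h = (C1 + C2*t)*exp(-t).
Try y_p = A*exp(2*t). Substituting into the equation and dividing by exp(2*t) gives A = -7/9, so y_p = -7*exp(2*t)/9.
General solution: y = -7*exp(2*t)/9 + C1*exp(-t) + C2*t*exp(-t).
Apply the initial conditions: y(0) = -7/9 + C1 = -4 and y'(0) = -14/9 + C2 - C1 = -1. Solving gives C1 = -29/9, C2 = -8/3.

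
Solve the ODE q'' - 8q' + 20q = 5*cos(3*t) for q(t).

Characteristic equation r² - 8r + 20 = 0 has discriminant (-8)² - 4·(20) = -16 < 0, so r = 4 ± 2i.
Hence q_h = C1*cos(2*t)*exp(4*t) + C2*exp(4*t)*sin(2*t).
Try q_p = A*cos(3*t) + B*sin(3*t). Substituting and equating the coefficients of cos(3t) and sin(3t) gives A = 55/697, B = -120/697, so q_p = -120*sin(3*t)/697 + 55*cos(3*t)/697.

q = -120*sin(3*t)/697 + 55*cos(3*t)/697 + C1*cos(2*t)*exp(4*t) + C2*exp(4*t)*sin(2*t)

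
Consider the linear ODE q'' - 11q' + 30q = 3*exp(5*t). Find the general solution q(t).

q = C1*exp(6*t) + C2*exp(5*t) - 3*t*exp(5*t)

Characteristic equation r² - 11r + 30 = 0 factors as (r - 6)(r - 5) = 0, so r = 6, 5.
Hence q_h = C1*exp(6*t) + C2*exp(5*t).
Since exp(5*t) solves the homogeneous equation (r = 5 is a root of multiplicity 1), multiply the trial by t. Try q_p = A*t*exp(5*t). Substituting into the equation and dividing by exp(5*t) gives A = -3, so q_p = -3*t*exp(5*t).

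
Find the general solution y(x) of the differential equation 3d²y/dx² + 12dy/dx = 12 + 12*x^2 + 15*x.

y = C2 + x**3/3 + 3*x**2/8 + 13*x/16 + C1*exp(-4*x)

Divide through by 3: y'' + 4y' = 4 + 4*x^2 + 5*x.
Characteristic equation r² + 4r = 0 factors as (r + 4)r = 0, so r = -4, 0.
Hence y_h = C1*exp(-4*x) + C2.
Since 0 is a characteristic root (multiplicity 1), multiply the polynomial trial by x: try y_p = x*(A0 + A1*x + A2*x^2). Substituting and matching coefficients of each power of x gives A0 = 13/16, A1 = 3/8, A2 = 1/3, so y_p = x^3/3 + 3*x^2/8 + 13*x/16.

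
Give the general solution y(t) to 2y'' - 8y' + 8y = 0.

y = C1*exp(2*t) + C2*t*exp(2*t)

Divide through by 2: y'' - 4y' + 4y = 0.
Characteristic equation r² - 4r + 4 = 0 has discriminant (-4)² - 4·(4) = 0, so r = 2 is a repeated root.
Hence y_h = (C1 + C2*t)*exp(2*t).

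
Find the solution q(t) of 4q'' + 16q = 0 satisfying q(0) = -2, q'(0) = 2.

Divide through by 4: q'' + 4q = 0.
Characteristic equation r² + 4 = 0 has discriminant (0)² - 4·(4) = -16 < 0, so r = ± 2i.
Hence q_h = C1*cos(2*t) + C2*sin(2*t).
Apply the initial conditions: q(0) = C1 = -2 and q'(0) = 2*C2 = 2. Solving gives C1 = -2, C2 = 1.

q = -2*cos(2*t) + sin(2*t)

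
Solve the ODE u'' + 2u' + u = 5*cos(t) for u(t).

u = 5*sin(t)/2 + C1*exp(-t) + C2*t*exp(-t)

Characteristic equation r² + 2r + 1 = 0 has discriminant (2)² - 4·(1) = 0, so r = -1 is a repeated root.
Hence u_h = (C1 + C2*t)*exp(-t).
Try u_p = A*cos(t) + B*sin(t). Substituting and equating the coefficients of cos(t) and sin(t) gives A = 0, B = 5/2, so u_p = 5*sin(t)/2.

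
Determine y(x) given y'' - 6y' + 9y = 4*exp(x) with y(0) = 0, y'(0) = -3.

y = -exp(3*x) - x*exp(3*x) + exp(x)

Characteristic equation r² - 6r + 9 = 0 has discriminant (-6)² - 4·(9) = 0, so r = 3 is a repeated root.
Hence y_h = (C1 + C2*x)*exp(3*x).
Try y_p = A*exp(x). Substituting into the equation and dividing by exp(x) gives A = 1, so y_p = exp(x).
General solution: y = C1*exp(3*x) + C2*x*exp(3*x) + exp(x).
Apply the initial conditions: y(0) = 1 + C1 = 0 and y'(0) = 1 + C2 + 3*C1 = -3. Solving gives C1 = -1, C2 = -1.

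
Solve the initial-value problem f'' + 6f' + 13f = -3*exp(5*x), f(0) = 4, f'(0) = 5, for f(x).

f = -3*exp(5*x)/68 + 275*cos(2*x)*exp(-3*x)/68 + 295*exp(-3*x)*sin(2*x)/34

Characteristic equation r² + 6r + 13 = 0 has discriminant (6)² - 4·(13) = -16 < 0, so r = -3 ± 2i.
Hence f_h = C1*cos(2*x)*exp(-3*x) + C2*exp(-3*x)*sin(2*x).
Try f_p = A*exp(5*x). Substituting into the equation and dividing by exp(5*x) gives A = -3/68, so f_p = -3*exp(5*x)/68.
General solution: f = -3*exp(5*x)/68 + C1*cos(2*x)*exp(-3*x) + C2*exp(-3*x)*sin(2*x).
Apply the initial conditions: f(0) = -3/68 + C1 = 4 and f'(0) = -15/68 - 3*C1 + 2*C2 = 5. Solving gives C1 = 275/68, C2 = 295/34.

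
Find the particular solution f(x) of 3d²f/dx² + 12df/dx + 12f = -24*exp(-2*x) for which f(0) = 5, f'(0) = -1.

f = 5*exp(-2*x) - 4*x**2*exp(-2*x) + 9*x*exp(-2*x)

Divide through by 3: f'' + 4f' + 4f = -8*exp(-2*x).
Characteristic equation r² + 4r + 4 = 0 has discriminant (4)² - 4·(4) = 0, so r = -2 is a repeated root.
Hence f_h = (C1 + C2*x)*exp(-2*x).
Since exp(-2*x) solves the homogeneous equation (r = -2 is a root of multiplicity 2), multiply the trial by x^2. Try f_p = A*x^2*exp(-2*x). Substituting into the equation and dividing by exp(-2*x) gives A = -4, so f_p = -4*x^2*exp(-2*x).
General solution: f = C1*exp(-2*x) - 4*x^2*exp(-2*x) + C2*x*exp(-2*x).
Apply the initial conditions: f(0) = C1 = 5 and f'(0) = C2 - 2*C1 = -1. Solving gives C1 = 5, C2 = 9.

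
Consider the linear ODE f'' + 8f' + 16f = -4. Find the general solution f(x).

f = -1/4 + C1*exp(-4*x) + C2*x*exp(-4*x)

Characteristic equation r² + 8r + 16 = 0 has discriminant (8)² - 4·(16) = 0, so r = -4 is a repeated root.
Hence f_h = (C1 + C2*x)*exp(-4*x).
For the particular solution try f_p = A0. Substituting and matching coefficients of each power of x gives A0 = -1/4, so f_p = -1/4.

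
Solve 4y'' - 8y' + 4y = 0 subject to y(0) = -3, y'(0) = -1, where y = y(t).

Divide through by 4: y'' - 2y' + y = 0.
Characteristic equation r² - 2r + 1 = 0 has discriminant (-2)² - 4·(1) = 0, so r = 1 is a repeated root.
Hence y_h = (C1 + C2*t)*exp(t).
Apply the initial conditions: y(0) = C1 = -3 and y'(0) = C1 + C2 = -1. Solving gives C1 = -3, C2 = 2.

y = -3*exp(t) + 2*t*exp(t)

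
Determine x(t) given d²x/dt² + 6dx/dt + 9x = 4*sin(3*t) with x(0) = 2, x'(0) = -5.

Characteristic equation r² + 6r + 9 = 0 has discriminant (6)² - 4·(9) = 0, so r = -3 is a repeated root.
Hence x_h = (C1 + C2*t)*exp(-3*t).
Try x_p = A*cos(3*t) + B*sin(3*t). Substituting and equating the coefficients of cos(3t) and sin(3t) gives A = -2/9, B = 0, so x_p = -2*cos(3*t)/9.
General solution: x = -2*cos(3*t)/9 + C1*exp(-3*t) + C2*t*exp(-3*t).
Apply the initial conditions: x(0) = -2/9 + C1 = 2 and x'(0) = C2 - 3*C1 = -5. Solving gives C1 = 20/9, C2 = 5/3.

x = -2*cos(3*t)/9 + 20*exp(-3*t)/9 + 5*t*exp(-3*t)/3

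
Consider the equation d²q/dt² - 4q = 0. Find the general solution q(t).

q = C1*exp(-2*t) + C2*exp(2*t)

Characteristic equation r² - 4 = 0 factors as (r + 2)(r - 2) = 0, so r = -2, 2.
Hence q_h = C1*exp(-2*t) + C2*exp(2*t).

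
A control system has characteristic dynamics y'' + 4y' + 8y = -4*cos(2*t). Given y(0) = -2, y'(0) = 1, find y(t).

y = -2*sin(2*t)/5 - cos(2*t)/5 - 9*cos(2*t)*exp(-2*t)/5 - 9*exp(-2*t)*sin(2*t)/10

Characteristic equation r² + 4r + 8 = 0 has discriminant (4)² - 4·(8) = -16 < 0, so r = -2 ± 2i.
Hence y_h = C1*cos(2*t)*exp(-2*t) + C2*exp(-2*t)*sin(2*t).
Try y_p = A*cos(2*t) + B*sin(2*t). Substituting and equating the coefficients of cos(2t) and sin(2t) gives A = -1/5, B = -2/5, so y_p = -2*sin(2*t)/5 - cos(2*t)/5.
General solution: y = -2*sin(2*t)/5 - cos(2*t)/5 + C1*cos(2*t)*exp(-2*t) + C2*exp(-2*t)*sin(2*t).
Apply the initial conditions: y(0) = -1/5 + C1 = -2 and y'(0) = -4/5 - 2*C1 + 2*C2 = 1. Solving gives C1 = -9/5, C2 = -9/10.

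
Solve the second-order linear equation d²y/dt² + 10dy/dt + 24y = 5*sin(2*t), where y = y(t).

Characteristic equation r² + 10r + 24 = 0 factors as (r + 4)(r + 6) = 0, so r = -4, -6.
Hence y_h = C1*exp(-4*t) + C2*exp(-6*t).
Try y_p = A*cos(2*t) + B*sin(2*t). Substituting and equating the coefficients of cos(2t) and sin(2t) gives A = -1/8, B = 1/8, so y_p = -cos(2*t)/8 + sin(2*t)/8.

y = -cos(2*t)/8 + sin(2*t)/8 + C1*exp(-4*t) + C2*exp(-6*t)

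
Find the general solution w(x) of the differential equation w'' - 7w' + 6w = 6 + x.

w = 43/36 + x/6 + C1*exp(x) + C2*exp(6*x)

Characteristic equation r² - 7r + 6 = 0 factors as (r - 1)(r - 6) = 0, so r = 1, 6.
Hence w_h = C1*exp(x) + C2*exp(6*x).
For the particular solution try w_p = A0 + A1*x. Substituting and matching coefficients of each power of x gives A0 = 43/36, A1 = 1/6, so w_p = 43/36 + x/6.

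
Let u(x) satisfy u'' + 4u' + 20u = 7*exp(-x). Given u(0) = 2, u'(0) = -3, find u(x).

u = 7*exp(-x)/17 + 5*exp(-2*x)*sin(4*x)/34 + 27*cos(4*x)*exp(-2*x)/17

Characteristic equation r² + 4r + 20 = 0 has discriminant (4)² - 4·(20) = -64 < 0, so r = -2 ± 4i.
Hence u_h = C1*cos(4*x)*exp(-2*x) + C2*exp(-2*x)*sin(4*x).
Try u_p = A*exp(-x). Substituting into the equation and dividing by exp(-x) gives A = 7/17, so u_p = 7*exp(-x)/17.
General solution: u = 7*exp(-x)/17 + C1*cos(4*x)*exp(-2*x) + C2*exp(-2*x)*sin(4*x).
Apply the initial conditions: u(0) = 7/17 + C1 = 2 and u'(0) = -7/17 - 2*C1 + 4*C2 = -3. Solving gives C1 = 27/17, C2 = 5/34.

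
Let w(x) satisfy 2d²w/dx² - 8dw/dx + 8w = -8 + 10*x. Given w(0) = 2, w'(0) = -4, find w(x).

w = 1/4 + 5*x/4 + 7*exp(2*x)/4 - 35*x*exp(2*x)/4

Divide through by 2: w'' - 4w' + 4w = -4 + 5*x.
Characteristic equation r² - 4r + 4 = 0 has discriminant (-4)² - 4·(4) = 0, so r = 2 is a repeated root.
Hence w_h = (C1 + C2*x)*exp(2*x).
For the particular solution try w_p = A0 + A1*x. Substituting and matching coefficients of each power of x gives A0 = 1/4, A1 = 5/4, so w_p = 1/4 + 5*x/4.
General solution: w = 1/4 + 5*x/4 + C1*exp(2*x) + C2*x*exp(2*x).
Apply the initial conditions: w(0) = 1/4 + C1 = 2 and w'(0) = 5/4 + C2 + 2*C1 = -4. Solving gives C1 = 7/4, C2 = -35/4.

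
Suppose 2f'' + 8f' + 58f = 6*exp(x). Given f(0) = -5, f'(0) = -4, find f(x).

f = 3*exp(x)/34 - 173*cos(5*x)*exp(-2*x)/34 - 97*exp(-2*x)*sin(5*x)/34

Divide through by 2: f'' + 4f' + 29f = 3*exp(x).
Characteristic equation r² + 4r + 29 = 0 has discriminant (4)² - 4·(29) = -100 < 0, so r = -2 ± 5i.
Hence f_h = C1*cos(5*x)*exp(-2*x) + C2*exp(-2*x)*sin(5*x).
Try f_p = A*exp(x). Substituting into the equation and dividing by exp(x) gives A = 3/34, so f_p = 3*exp(x)/34.
General solution: f = 3*exp(x)/34 + C1*cos(5*x)*exp(-2*x) + C2*exp(-2*x)*sin(5*x).
Apply the initial conditions: f(0) = 3/34 + C1 = -5 and f'(0) = 3/34 - 2*C1 + 5*C2 = -4. Solving gives C1 = -173/34, C2 = -97/34.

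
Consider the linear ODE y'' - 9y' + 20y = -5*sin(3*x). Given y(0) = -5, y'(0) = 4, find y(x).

y = -142*exp(4*x)/5 - 27*cos(3*x)/170 - 11*sin(3*x)/170 + 801*exp(5*x)/34

Characteristic equation r² - 9r + 20 = 0 factors as (r - 5)(r - 4) = 0, so r = 5, 4.
Hence y_h = C1*exp(5*x) + C2*exp(4*x).
Try y_p = A*cos(3*x) + B*sin(3*x). Substituting and equating the coefficients of cos(3x) and sin(3x) gives A = -27/170, B = -11/170, so y_p = -27*cos(3*x)/170 - 11*sin(3*x)/170.
General solution: y = -27*cos(3*x)/170 - 11*sin(3*x)/170 + C1*exp(5*x) + C2*exp(4*x).
Apply the initial conditions: y(0) = -27/170 + C1 + C2 = -5 and y'(0) = -33/170 + 4*C2 + 5*C1 = 4. Solving gives C1 = 801/34, C2 = -142/5.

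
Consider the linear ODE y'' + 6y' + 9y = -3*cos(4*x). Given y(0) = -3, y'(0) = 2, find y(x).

y = -1896*exp(-3*x)/625 - 72*sin(4*x)/625 + 21*cos(4*x)/625 - 166*x*exp(-3*x)/25

Characteristic equation r² + 6r + 9 = 0 has discriminant (6)² - 4·(9) = 0, so r = -3 is a repeated root.
Hence y_h = (C1 + C2*x)*exp(-3*x).
Try y_p = A*cos(4*x) + B*sin(4*x). Substituting and equating the coefficients of cos(4x) and sin(4x) gives A = 21/625, B = -72/625, so y_p = -72*sin(4*x)/625 + 21*cos(4*x)/625.
General solution: y = -72*sin(4*x)/625 + 21*cos(4*x)/625 + C1*exp(-3*x) + C2*x*exp(-3*x).
Apply the initial conditions: y(0) = 21/625 + C1 = -3 and y'(0) = -288/625 + C2 - 3*C1 = 2. Solving gives C1 = -1896/625, C2 = -166/25.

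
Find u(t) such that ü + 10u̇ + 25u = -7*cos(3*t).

u = -105*sin(3*t)/578 - 28*cos(3*t)/289 + C1*exp(-5*t) + C2*t*exp(-5*t)

Characteristic equation r² + 10r + 25 = 0 has discriminant (10)² - 4·(25) = 0, so r = -5 is a repeated root.
Hence u_h = (C1 + C2*t)*exp(-5*t).
Try u_p = A*cos(3*t) + B*sin(3*t). Substituting and equating the coefficients of cos(3t) and sin(3t) gives A = -28/289, B = -105/578, so u_p = -105*sin(3*t)/578 - 28*cos(3*t)/289.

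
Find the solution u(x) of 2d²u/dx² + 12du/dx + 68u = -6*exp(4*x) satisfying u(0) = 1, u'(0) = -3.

Divide through by 2: u'' + 6u' + 34u = -3*exp(4*x).
Characteristic equation r² + 6r + 34 = 0 has discriminant (6)² - 4·(34) = -100 < 0, so r = -3 ± 5i.
Hence u_h = C1*cos(5*x)*exp(-3*x) + C2*exp(-3*x)*sin(5*x).
Try u_p = A*exp(4*x). Substituting into the equation and dividing by exp(4*x) gives A = -3/74, so u_p = -3*exp(4*x)/74.
General solution: u = -3*exp(4*x)/74 + C1*cos(5*x)*exp(-3*x) + C2*exp(-3*x)*sin(5*x).
Apply the initial conditions: u(0) = -3/74 + C1 = 1 and u'(0) = -6/37 - 3*C1 + 5*C2 = -3. Solving gives C1 = 77/74, C2 = 21/370.

u = -3*exp(4*x)/74 + 21*exp(-3*x)*sin(5*x)/370 + 77*cos(5*x)*exp(-3*x)/74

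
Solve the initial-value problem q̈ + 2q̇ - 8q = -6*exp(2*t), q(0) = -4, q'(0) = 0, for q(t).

q = -5*exp(2*t)/2 - 3*exp(-4*t)/2 - t*exp(2*t)

Characteristic equation r² + 2r - 8 = 0 factors as (r + 4)(r - 2) = 0, so r = -4, 2.
Hence q_h = C1*exp(-4*t) + C2*exp(2*t).
Since exp(2*t) solves the homogeneous equation (r = 2 is a root of multiplicity 1), multiply the trial by t. Try q_p = A*t*exp(2*t). Substituting into the equation and dividing by exp(2*t) gives A = -1, so q_p = -t*exp(2*t).
General solution: q = C1*exp(-4*t) + C2*exp(2*t) - t*exp(2*t).
Apply the initial conditions: q(0) = C1 + C2 = -4 and q'(0) = -1 - 4*C1 + 2*C2 = 0. Solving gives C1 = -3/2, C2 = -5/2.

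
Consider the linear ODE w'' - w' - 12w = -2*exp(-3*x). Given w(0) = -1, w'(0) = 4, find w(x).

w = -54*exp(-3*x)/49 + 5*exp(4*x)/49 + 2*x*exp(-3*x)/7

Characteristic equation r² - r - 12 = 0 factors as (r + 3)(r - 4) = 0, so r = -3, 4.
Hence w_h = C1*exp(-3*x) + C2*exp(4*x).
Since exp(-3*x) solves the homogeneous equation (r = -3 is a root of multiplicity 1), multiply the trial by x. Try w_p = A*x*exp(-3*x). Substituting into the equation and dividing by exp(-3*x) gives A = 2/7, so w_p = 2*x*exp(-3*x)/7.
General solution: w = C1*exp(-3*x) + C2*exp(4*x) + 2*x*exp(-3*x)/7.
Apply the initial conditions: w(0) = C1 + C2 = -1 and w'(0) = 2/7 - 3*C1 + 4*C2 = 4. Solving gives C1 = -54/49, C2 = 5/49.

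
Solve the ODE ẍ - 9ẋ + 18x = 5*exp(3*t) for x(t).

Characteristic equation r² - 9r + 18 = 0 factors as (r - 6)(r - 3) = 0, so r = 6, 3.
Hence x_h = C1*exp(6*t) + C2*exp(3*t).
Since exp(3*t) solves the homogeneous equation (r = 3 is a root of multiplicity 1), multiply the trial by t. Try x_p = A*t*exp(3*t). Substituting into the equation and dividing by exp(3*t) gives A = -5/3, so x_p = -5*t*exp(3*t)/3.

x = C1*exp(6*t) + C2*exp(3*t) - 5*t*exp(3*t)/3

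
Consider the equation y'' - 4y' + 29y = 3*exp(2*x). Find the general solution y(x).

Characteristic equation r² - 4r + 29 = 0 has discriminant (-4)² - 4·(29) = -100 < 0, so r = 2 ± 5i.
Hence y_h = C1*cos(5*x)*exp(2*x) + C2*exp(2*x)*sin(5*x).
Try y_p = A*exp(2*x). Substituting into the equation and dividing by exp(2*x) gives A = 3/25, so y_p = 3*exp(2*x)/25.

y = 3*exp(2*x)/25 + C1*cos(5*x)*exp(2*x) + C2*exp(2*x)*sin(5*x)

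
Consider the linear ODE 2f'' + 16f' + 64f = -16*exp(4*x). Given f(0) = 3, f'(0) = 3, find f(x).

f = -exp(4*x)/10 + 31*cos(4*x)*exp(-4*x)/10 + 79*exp(-4*x)*sin(4*x)/20

Divide through by 2: f'' + 8f' + 32f = -8*exp(4*x).
Characteristic equation r² + 8r + 32 = 0 has discriminant (8)² - 4·(32) = -64 < 0, so r = -4 ± 4i.
Hence f_h = C1*cos(4*x)*exp(-4*x) + C2*exp(-4*x)*sin(4*x).
Try f_p = A*exp(4*x). Substituting into the equation and dividing by exp(4*x) gives A = -1/10, so f_p = -exp(4*x)/10.
General solution: f = -exp(4*x)/10 + C1*cos(4*x)*exp(-4*x) + C2*exp(-4*x)*sin(4*x).
Apply the initial conditions: f(0) = -1/10 + C1 = 3 and f'(0) = -2/5 - 4*C1 + 4*C2 = 3. Solving gives C1 = 31/10, C2 = 79/20.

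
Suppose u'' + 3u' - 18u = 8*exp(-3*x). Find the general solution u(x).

Characteristic equation r² + 3r - 18 = 0 factors as (r - 3)(r + 6) = 0, so r = 3, -6.
Hence u_h = C1*exp(3*x) + C2*exp(-6*x).
Try u_p = A*exp(-3*x). Substituting into the equation and dividing by exp(-3*x) gives A = -4/9, so u_p = -4*exp(-3*x)/9.

u = -4*exp(-3*x)/9 + C1*exp(3*x) + C2*exp(-6*x)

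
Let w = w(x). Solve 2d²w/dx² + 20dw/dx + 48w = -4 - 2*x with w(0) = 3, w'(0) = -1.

w = -19/288 - 407*exp(-6*x)/72 - x/24 + 279*exp(-4*x)/32

Divide through by 2: w'' + 10w' + 24w = -2 - x.
Characteristic equation r² + 10r + 24 = 0 factors as (r + 6)(r + 4) = 0, so r = -6, -4.
Hence w_h = C1*exp(-6*x) + C2*exp(-4*x).
For the particular solution try w_p = A0 + A1*x. Substituting and matching coefficients of each power of x gives A0 = -19/288, A1 = -1/24, so w_p = -19/288 - x/24.
General solution: w = -19/288 - x/24 + C1*exp(-6*x) + C2*exp(-4*x).
Apply the initial conditions: w(0) = -19/288 + C1 + C2 = 3 and w'(0) = -1/24 - 6*C1 - 4*C2 = -1. Solving gives C1 = -407/72, C2 = 279/32.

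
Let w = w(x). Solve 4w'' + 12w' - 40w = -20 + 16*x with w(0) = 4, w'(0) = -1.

Divide through by 4: w'' + 3w' - 10w = -5 + 4*x.
Characteristic equation r² + 3r - 10 = 0 factors as (r - 2)(r + 5) = 0, so r = 2, -5.
Hence w_h = C1*exp(2*x) + C2*exp(-5*x).
For the particular solution try w_p = A0 + A1*x. Substituting and matching coefficients of each power of x gives A0 = 19/50, A1 = -2/5, so w_p = 19/50 - 2*x/5.
General solution: w = 19/50 - 2*x/5 + C1*exp(2*x) + C2*exp(-5*x).
Apply the initial conditions: w(0) = 19/50 + C1 + C2 = 4 and w'(0) = -2/5 - 5*C2 + 2*C1 = -1. Solving gives C1 = 5/2, C2 = 28/25.

w = 19/50 - 2*x/5 + 5*exp(2*x)/2 + 28*exp(-5*x)/25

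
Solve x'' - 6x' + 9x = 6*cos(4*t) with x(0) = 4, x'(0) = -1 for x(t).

Characteristic equation r² - 6r + 9 = 0 has discriminant (-6)² - 4·(9) = 0, so r = 3 is a repeated root.
Hence x_h = (C1 + C2*t)*exp(3*t).
Try x_p = A*cos(4*t) + B*sin(4*t). Substituting and equating the coefficients of cos(4t) and sin(4t) gives A = -42/625, B = -144/625, so x_p = -144*sin(4*t)/625 - 42*cos(4*t)/625.
General solution: x = -144*sin(4*t)/625 - 42*cos(4*t)/625 + C1*exp(3*t) + C2*t*exp(3*t).
Apply the initial conditions: x(0) = -42/625 + C1 = 4 and x'(0) = -576/625 + C2 + 3*C1 = -1. Solving gives C1 = 2542/625, C2 = -307/25.

x = -144*sin(4*t)/625 - 42*cos(4*t)/625 + 2542*exp(3*t)/625 - 307*t*exp(3*t)/25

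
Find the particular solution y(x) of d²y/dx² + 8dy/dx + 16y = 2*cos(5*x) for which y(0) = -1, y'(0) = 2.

y = -1663*exp(-4*x)/1681 - 18*cos(5*x)/1681 + 80*sin(5*x)/1681 - 90*x*exp(-4*x)/41

Characteristic equation r² + 8r + 16 = 0 has discriminant (8)² - 4·(16) = 0, so r = -4 is a repeated root.
Hence y_h = (C1 + C2*x)*exp(-4*x).
Try y_p = A*cos(5*x) + B*sin(5*x). Substituting and equating the coefficients of cos(5x) and sin(5x) gives A = -18/1681, B = 80/1681, so y_p = -18*cos(5*x)/1681 + 80*sin(5*x)/1681.
General solution: y = -18*cos(5*x)/1681 + 80*sin(5*x)/1681 + C1*exp(-4*x) + C2*x*exp(-4*x).
Apply the initial conditions: y(0) = -18/1681 + C1 = -1 and y'(0) = 400/1681 + C2 - 4*C1 = 2. Solving gives C1 = -1663/1681, C2 = -90/41.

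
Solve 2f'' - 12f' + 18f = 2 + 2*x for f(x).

Divide through by 2: f'' - 6f' + 9f = 1 + x.
Characteristic equation r² - 6r + 9 = 0 has discriminant (-6)² - 4·(9) = 0, so r = 3 is a repeated root.
Hence f_h = (C1 + C2*x)*exp(3*x).
For the particular solution try f_p = A0 + A1*x. Substituting and matching coefficients of each power of x gives A0 = 5/27, A1 = 1/9, so f_p = 5/27 + x/9.

f = 5/27 + x/9 + C1*exp(3*x) + C2*x*exp(3*x)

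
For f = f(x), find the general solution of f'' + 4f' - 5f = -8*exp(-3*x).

Characteristic equation r² + 4r - 5 = 0 factors as (r - 1)(r + 5) = 0, so r = 1, -5.
Hence f_h = C1*exp(x) + C2*exp(-5*x).
Try f_p = A*exp(-3*x). Substituting into the equation and dividing by exp(-3*x) gives A = 1, so f_p = exp(-3*x).

f = C1*exp(x) + C2*exp(-5*x) + exp(-3*x)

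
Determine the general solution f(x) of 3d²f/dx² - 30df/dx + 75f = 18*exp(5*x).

f = C1*exp(5*x) + 3*x**2*exp(5*x) + C2*x*exp(5*x)

Divide through by 3: f'' - 10f' + 25f = 6*exp(5*x).
Characteristic equation r² - 10r + 25 = 0 has discriminant (-10)² - 4·(25) = 0, so r = 5 is a repeated root.
Hence f_h = (C1 + C2*x)*exp(5*x).
Since exp(5*x) solves the homogeneous equation (r = 5 is a root of multiplicity 2), multiply the trial by x^2. Try f_p = A*x^2*exp(5*x). Substituting into the equation and dividing by exp(5*x) gives A = 3, so f_p = 3*x^2*exp(5*x).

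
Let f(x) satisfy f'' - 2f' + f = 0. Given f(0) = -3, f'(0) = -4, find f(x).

Characteristic equation r² - 2r + 1 = 0 has discriminant (-2)² - 4·(1) = 0, so r = 1 is a repeated root.
Hence f_h = (C1 + C2*x)*exp(x).
Apply the initial conditions: f(0) = C1 = -3 and f'(0) = C1 + C2 = -4. Solving gives C1 = -3, C2 = -1.

f = -3*exp(x) - x*exp(x)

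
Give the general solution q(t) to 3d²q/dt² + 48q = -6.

Divide through by 3: q'' + 16q = -2.
Characteristic equation r² + 16 = 0 has discriminant (0)² - 4·(16) = -64 < 0, so r = ± 4i.
Hence q_h = C1*cos(4*t) + C2*sin(4*t).
For the particular solution try q_p = A0. Substituting and matching coefficients of each power of t gives A0 = -1/8, so q_p = -1/8.

q = -1/8 + C1*cos(4*t) + C2*sin(4*t)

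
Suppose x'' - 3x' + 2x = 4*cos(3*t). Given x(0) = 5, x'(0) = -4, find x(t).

Characteristic equation r² - 3r + 2 = 0 factors as (r - 2)(r - 1) = 0, so r = 2, 1.
Hence x_h = C1*exp(2*t) + C2*exp(t).
Try x_p = A*cos(3*t) + B*sin(3*t). Substituting and equating the coefficients of cos(3t) and sin(3t) gives A = -14/65, B = -18/65, so x_p = -18*sin(3*t)/65 - 14*cos(3*t)/65.
General solution: x = -18*sin(3*t)/65 - 14*cos(3*t)/65 + C1*exp(2*t) + C2*exp(t).
Apply the initial conditions: x(0) = -14/65 + C1 + C2 = 5 and x'(0) = -54/65 + C2 + 2*C1 = -4. Solving gives C1 = -109/13, C2 = 68/5.

x = -109*exp(2*t)/13 - 18*sin(3*t)/65 - 14*cos(3*t)/65 + 68*exp(t)/5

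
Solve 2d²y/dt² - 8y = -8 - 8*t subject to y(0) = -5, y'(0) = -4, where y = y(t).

Divide through by 2: y'' - 4y = -4 - 4*t.
Characteristic equation r² - 4 = 0 factors as (r - 2)(r + 2) = 0, so r = 2, -2.
Hence y_h = C1*exp(2*t) + C2*exp(-2*t).
For the particular solution try y_p = A0 + A1*t. Substituting and matching coefficients of each power of t gives A0 = 1, A1 = 1, so y_p = 1 + t.
General solution: y = 1 + t + C1*exp(2*t) + C2*exp(-2*t).
Apply the initial conditions: y(0) = 1 + C1 + C2 = -5 and y'(0) = 1 - 2*C2 + 2*C1 = -4. Solving gives C1 = -17/4, C2 = -7/4.

y = 1 + t - 17*exp(2*t)/4 - 7*exp(-2*t)/4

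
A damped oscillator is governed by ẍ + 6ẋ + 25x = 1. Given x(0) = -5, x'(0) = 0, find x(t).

Characteristic equation r² + 6r + 25 = 0 has discriminant (6)² - 4·(25) = -64 < 0, so r = -3 ± 4i.
Hence x_h = C1*cos(4*t)*exp(-3*t) + C2*exp(-3*t)*sin(4*t).
For the particular solution try x_p = A0. Substituting and matching coefficients of each power of t gives A0 = 1/25, so x_p = 1/25.
General solution: x = 1/25 + C1*cos(4*t)*exp(-3*t) + C2*exp(-3*t)*sin(4*t).
Apply the initial conditions: x(0) = 1/25 + C1 = -5 and x'(0) = -3*C1 + 4*C2 = 0. Solving gives C1 = -126/25, C2 = -189/50.

x = 1/25 - 189*exp(-3*t)*sin(4*t)/50 - 126*cos(4*t)*exp(-3*t)/25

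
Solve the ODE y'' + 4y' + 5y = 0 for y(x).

Characteristic equation r² + 4r + 5 = 0 has discriminant (4)² - 4·(5) = -4 < 0, so r = -2 ± i.
Hence y_h = C1*cos(x)*exp(-2*x) + C2*exp(-2*x)*sin(x).

y = C1*cos(x)*exp(-2*x) + C2*exp(-2*x)*sin(x)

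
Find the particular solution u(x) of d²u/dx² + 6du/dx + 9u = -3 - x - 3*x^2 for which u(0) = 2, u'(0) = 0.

u = -13/27 - x**2/3 + x/3 + 67*exp(-3*x)/27 + 64*x*exp(-3*x)/9

Characteristic equation r² + 6r + 9 = 0 has discriminant (6)² - 4·(9) = 0, so r = -3 is a repeated root.
Hence u_h = (C1 + C2*x)*exp(-3*x).
For the particular solution try u_p = A0 + A1*x + A2*x^2. Substituting and matching coefficients of each power of x gives A0 = -13/27, A1 = 1/3, A2 = -1/3, so u_p = -13/27 - x^2/3 + x/3.
General solution: u = -13/27 - x^2/3 + x/3 + C1*exp(-3*x) + C2*x*exp(-3*x).
Apply the initial conditions: u(0) = -13/27 + C1 = 2 and u'(0) = 1/3 + C2 - 3*C1 = 0. Solving gives C1 = 67/27, C2 = 64/9.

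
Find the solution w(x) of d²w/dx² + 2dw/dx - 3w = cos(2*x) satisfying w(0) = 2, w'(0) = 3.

Characteristic equation r² + 2r - 3 = 0 factors as (r - 1)(r + 3) = 0, so r = 1, -3.
Hence w_h = C1*exp(x) + C2*exp(-3*x).
Try w_p = A*cos(2*x) + B*sin(2*x). Substituting and equating the coefficients of cos(2x) and sin(2x) gives A = -7/65, B = 4/65, so w_p = -7*cos(2*x)/65 + 4*sin(2*x)/65.
General solution: w = -7*cos(2*x)/65 + 4*sin(2*x)/65 + C1*exp(x) + C2*exp(-3*x).
Apply the initial conditions: w(0) = -7/65 + C1 + C2 = 2 and w'(0) = 8/65 + C1 - 3*C2 = 3. Solving gives C1 = 23/10, C2 = -5/26.

w = -7*cos(2*x)/65 - 5*exp(-3*x)/26 + 4*sin(2*x)/65 + 23*exp(x)/10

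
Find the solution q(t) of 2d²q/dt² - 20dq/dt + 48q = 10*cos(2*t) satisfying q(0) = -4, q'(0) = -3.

Divide through by 2: q'' - 10q' + 24q = 5*cos(2*t).
Characteristic equation r² - 10r + 24 = 0 factors as (r - 6)(r - 4) = 0, so r = 6, 4.
Hence q_h = C1*exp(6*t) + C2*exp(4*t).
Try q_p = A*cos(2*t) + B*sin(2*t). Substituting and equating the coefficients of cos(2t) and sin(2t) gives A = 1/8, B = -1/8, so q_p = -sin(2*t)/8 + cos(2*t)/8.
General solution: q = -sin(2*t)/8 + cos(2*t)/8 + C1*exp(6*t) + C2*exp(4*t).
Apply the initial conditions: q(0) = 1/8 + C1 + C2 = -4 and q'(0) = -1/4 + 4*C2 + 6*C1 = -3. Solving gives C1 = 55/8, C2 = -11.

q = -11*exp(4*t) - sin(2*t)/8 + cos(2*t)/8 + 55*exp(6*t)/8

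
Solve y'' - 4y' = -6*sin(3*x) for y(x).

Characteristic equation r² - 4r = 0 factors as (r - 4)r = 0, so r = 4, 0.
Hence y_h = C1*exp(4*x) + C2.
Try y_p = A*cos(3*x) + B*sin(3*x). Substituting and equating the coefficients of cos(3x) and sin(3x) gives A = -8/25, B = 6/25, so y_p = -8*cos(3*x)/25 + 6*sin(3*x)/25.

y = C2 - 8*cos(3*x)/25 + 6*sin(3*x)/25 + C1*exp(4*x)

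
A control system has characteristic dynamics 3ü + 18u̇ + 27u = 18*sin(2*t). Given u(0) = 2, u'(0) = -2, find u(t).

Divide through by 3: u'' + 6u' + 9u = 6*sin(2*t).
Characteristic equation r² + 6r + 9 = 0 has discriminant (6)² - 4·(9) = 0, so r = -3 is a repeated root.
Hence u_h = (C1 + C2*t)*exp(-3*t).
Try u_p = A*cos(2*t) + B*sin(2*t). Substituting and equating the coefficients of cos(2t) and sin(2t) gives A = -72/169, B = 30/169, so u_p = -72*cos(2*t)/169 + 30*sin(2*t)/169.
General solution: u = -72*cos(2*t)/169 + 30*sin(2*t)/169 + C1*exp(-3*t) + C2*t*exp(-3*t).
Apply the initial conditions: u(0) = -72/169 + C1 = 2 and u'(0) = 60/169 + C2 - 3*C1 = -2. Solving gives C1 = 410/169, C2 = 64/13.

u = -72*cos(2*t)/169 + 30*sin(2*t)/169 + 410*exp(-3*t)/169 + 64*t*exp(-3*t)/13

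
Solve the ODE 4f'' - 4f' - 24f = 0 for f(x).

f = C1*exp(3*x) + C2*exp(-2*x)

Divide through by 4: f'' - f' - 6f = 0.
Characteristic equation r² - r - 6 = 0 factors as (r - 3)(r + 2) = 0, so r = 3, -2.
Hence f_h = C1*exp(3*x) + C2*exp(-2*x).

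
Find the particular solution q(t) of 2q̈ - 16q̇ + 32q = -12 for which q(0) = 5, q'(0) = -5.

q = -3/8 + 43*exp(4*t)/8 - 53*t*exp(4*t)/2

Divide through by 2: q'' - 8q' + 16q = -6.
Characteristic equation r² - 8r + 16 = 0 has discriminant (-8)² - 4·(16) = 0, so r = 4 is a repeated root.
Hence q_h = (C1 + C2*t)*exp(4*t).
For the particular solution try q_p = A0. Substituting and matching coefficients of each power of t gives A0 = -3/8, so q_p = -3/8.
General solution: q = -3/8 + C1*exp(4*t) + C2*t*exp(4*t).
Apply the initial conditions: q(0) = -3/8 + C1 = 5 and q'(0) = C2 + 4*C1 = -5. Solving gives C1 = 43/8, C2 = -53/2.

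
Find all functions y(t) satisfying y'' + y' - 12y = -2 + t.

y = 23/144 - t/12 + C1*exp(3*t) + C2*exp(-4*t)

Characteristic equation r² + r - 12 = 0 factors as (r - 3)(r + 4) = 0, so r = 3, -4.
Hence y_h = C1*exp(3*t) + C2*exp(-4*t).
For the particular solution try y_p = A0 + A1*t. Substituting and matching coefficients of each power of t gives A0 = 23/144, A1 = -1/12, so y_p = 23/144 - t/12.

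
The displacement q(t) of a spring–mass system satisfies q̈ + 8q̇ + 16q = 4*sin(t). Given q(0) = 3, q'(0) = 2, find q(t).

Characteristic equation r² + 8r + 16 = 0 has discriminant (8)² - 4·(16) = 0, so r = -4 is a repeated root.
Hence q_h = (C1 + C2*t)*exp(-4*t).
Try q_p = A*cos(t) + B*sin(t). Substituting and equating the coefficients of cos(t) and sin(t) gives A = -32/289, B = 60/289, so q_p = -32*cos(t)/289 + 60*sin(t)/289.
General solution: q = -32*cos(t)/289 + 60*sin(t)/289 + C1*exp(-4*t) + C2*t*exp(-4*t).
Apply the initial conditions: q(0) = -32/289 + C1 = 3 and q'(0) = 60/289 + C2 - 4*C1 = 2. Solving gives C1 = 899/289, C2 = 242/17.

q = -32*cos(t)/289 + 60*sin(t)/289 + 899*exp(-4*t)/289 + 242*t*exp(-4*t)/17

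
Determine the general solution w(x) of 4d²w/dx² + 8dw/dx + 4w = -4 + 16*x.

w = -9 + 4*x + C1*exp(-x) + C2*x*exp(-x)

Divide through by 4: w'' + 2w' + w = -1 + 4*x.
Characteristic equation r² + 2r + 1 = 0 has discriminant (2)² - 4·(1) = 0, so r = -1 is a repeated root.
Hence w_h = (C1 + C2*x)*exp(-x).
For the particular solution try w_p = A0 + A1*x. Substituting and matching coefficients of each power of x gives A0 = -9, A1 = 4, so w_p = -9 + 4*x.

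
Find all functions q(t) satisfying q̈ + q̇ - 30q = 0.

Characteristic equation r² + r - 30 = 0 factors as (r - 5)(r + 6) = 0, so r = 5, -6.
Hence q_h = C1*exp(5*t) + C2*exp(-6*t).

q = C1*exp(5*t) + C2*exp(-6*t)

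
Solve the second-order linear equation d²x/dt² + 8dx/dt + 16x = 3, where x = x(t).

Characteristic equation r² + 8r + 16 = 0 has discriminant (8)² - 4·(16) = 0, so r = -4 is a repeated root.
Hence x_h = (C1 + C2*t)*exp(-4*t).
For the particular solution try x_p = A0. Substituting and matching coefficients of each power of t gives A0 = 3/16, so x_p = 3/16.

x = 3/16 + C1*exp(-4*t) + C2*t*exp(-4*t)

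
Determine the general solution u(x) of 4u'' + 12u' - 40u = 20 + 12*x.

Divide through by 4: u'' + 3u' - 10u = 5 + 3*x.
Characteristic equation r² + 3r - 10 = 0 factors as (r - 2)(r + 5) = 0, so r = 2, -5.
Hence u_h = C1*exp(2*x) + C2*exp(-5*x).
For the particular solution try u_p = A0 + A1*x. Substituting and matching coefficients of each power of x gives A0 = -59/100, A1 = -3/10, so u_p = -59/100 - 3*x/10.

u = -59/100 - 3*x/10 + C1*exp(2*x) + C2*exp(-5*x)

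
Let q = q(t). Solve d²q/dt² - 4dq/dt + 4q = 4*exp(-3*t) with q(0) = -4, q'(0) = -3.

Characteristic equation r² - 4r + 4 = 0 has discriminant (-4)² - 4·(4) = 0, so r = 2 is a repeated root.
Hence q_h = (C1 + C2*t)*exp(2*t).
Try q_p = A*exp(-3*t). Substituting into the equation and dividing by exp(-3*t) gives A = 4/25, so q_p = 4*exp(-3*t)/25.
General solution: q = 4*exp(-3*t)/25 + C1*exp(2*t) + C2*t*exp(2*t).
Apply the initial conditions: q(0) = 4/25 + C1 = -4 and q'(0) = -12/25 + C2 + 2*C1 = -3. Solving gives C1 = -104/25, C2 = 29/5.

q = -104*exp(2*t)/25 + 4*exp(-3*t)/25 + 29*t*exp(2*t)/5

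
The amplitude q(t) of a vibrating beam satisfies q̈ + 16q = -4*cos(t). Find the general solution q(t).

q = -4*cos(t)/15 + C1*cos(4*t) + C2*sin(4*t)

Characteristic equation r² + 16 = 0 has discriminant (0)² - 4·(16) = -64 < 0, so r = ± 4i.
Hence q_h = C1*cos(4*t) + C2*sin(4*t).
Try q_p = A*cos(t) + B*sin(t). Substituting and equating the coefficients of cos(t) and sin(t) gives A = -4/15, B = 0, so q_p = -4*cos(t)/15.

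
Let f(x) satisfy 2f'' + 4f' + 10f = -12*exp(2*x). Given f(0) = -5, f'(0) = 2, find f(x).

Divide through by 2: f'' + 2f' + 5f = -6*exp(2*x).
Characteristic equation r² + 2r + 5 = 0 has discriminant (2)² - 4·(5) = -16 < 0, so r = -1 ± 2i.
Hence f_h = C1*cos(2*x)*exp(-x) + C2*exp(-x)*sin(2*x).
Try f_p = A*exp(2*x). Substituting into the equation and dividing by exp(2*x) gives A = -6/13, so f_p = -6*exp(2*x)/13.
General solution: f = -6*exp(2*x)/13 + C1*cos(2*x)*exp(-x) + C2*exp(-x)*sin(2*x).
Apply the initial conditions: f(0) = -6/13 + C1 = -5 and f'(0) = -12/13 - C1 + 2*C2 = 2. Solving gives C1 = -59/13, C2 = -21/26.

f = -6*exp(2*x)/13 - 59*cos(2*x)*exp(-x)/13 - 21*exp(-x)*sin(2*x)/26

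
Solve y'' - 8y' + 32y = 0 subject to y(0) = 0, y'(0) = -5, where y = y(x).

y = -5*exp(4*x)*sin(4*x)/4

Characteristic equation r² - 8r + 32 = 0 has discriminant (-8)² - 4·(32) = -64 < 0, so r = 4 ± 4i.
Hence y_h = C1*cos(4*x)*exp(4*x) + C2*exp(4*x)*sin(4*x).
Apply the initial conditions: y(0) = C1 = 0 and y'(0) = 4*C1 + 4*C2 = -5. Solving gives C1 = 0, C2 = -5/4.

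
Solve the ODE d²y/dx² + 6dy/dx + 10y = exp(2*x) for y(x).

y = exp(2*x)/26 + C1*cos(x)*exp(-3*x) + C2*exp(-3*x)*sin(x)

Characteristic equation r² + 6r + 10 = 0 has discriminant (6)² - 4·(10) = -4 < 0, so r = -3 ± i.
Hence y_h = C1*cos(x)*exp(-3*x) + C2*exp(-3*x)*sin(x).
Try y_p = A*exp(2*x). Substituting into the equation and dividing by exp(2*x) gives A = 1/26, so y_p = exp(2*x)/26.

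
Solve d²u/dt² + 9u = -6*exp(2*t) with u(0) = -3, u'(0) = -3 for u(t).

u = -33*cos(3*t)/13 - 9*sin(3*t)/13 - 6*exp(2*t)/13

Characteristic equation r² + 9 = 0 has discriminant (0)² - 4·(9) = -36 < 0, so r = ± 3i.
Hence u_h = C1*cos(3*t) + C2*sin(3*t).
Try u_p = A*exp(2*t). Substituting into the equation and dividing by exp(2*t) gives A = -6/13, so u_p = -6*exp(2*t)/13.
General solution: u = -6*exp(2*t)/13 + C1*cos(3*t) + C2*sin(3*t).
Apply the initial conditions: u(0) = -6/13 + C1 = -3 and u'(0) = -12/13 + 3*C2 = -3. Solving gives C1 = -33/13, C2 = -9/13.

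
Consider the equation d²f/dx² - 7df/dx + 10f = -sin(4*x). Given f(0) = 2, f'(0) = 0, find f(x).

Characteristic equation r² - 7r + 10 = 0 factors as (r - 5)(r - 2) = 0, so r = 5, 2.
Hence f_h = C1*exp(5*x) + C2*exp(2*x).
Try f_p = A*cos(4*x) + B*sin(4*x). Substituting and equating the coefficients of cos(4x) and sin(4x) gives A = -7/205, B = 3/410, so f_p = -7*cos(4*x)/205 + 3*sin(4*x)/410.
General solution: f = -7*cos(4*x)/205 + 3*sin(4*x)/410 + C1*exp(5*x) + C2*exp(2*x).
Apply the initial conditions: f(0) = -7/205 + C1 + C2 = 2 and f'(0) = 6/205 + 2*C2 + 5*C1 = 0. Solving gives C1 = -56/41, C2 = 17/5.

f = -56*exp(5*x)/41 - 7*cos(4*x)/205 + 3*sin(4*x)/410 + 17*exp(2*x)/5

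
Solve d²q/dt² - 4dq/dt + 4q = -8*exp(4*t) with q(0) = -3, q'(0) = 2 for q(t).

Characteristic equation r² - 4r + 4 = 0 has discriminant (-4)² - 4·(4) = 0, so r = 2 is a repeated root.
Hence q_h = (C1 + C2*t)*exp(2*t).
Try q_p = A*exp(4*t). Substituting into the equation and dividing by exp(4*t) gives A = -2, so q_p = -2*exp(4*t).
General solution: q = -2*exp(4*t) + C1*exp(2*t) + C2*t*exp(2*t).
Apply the initial conditions: q(0) = -2 + C1 = -3 and q'(0) = -8 + C2 + 2*C1 = 2. Solving gives C1 = -1, C2 = 12.

q = -exp(2*t) - 2*exp(4*t) + 12*t*exp(2*t)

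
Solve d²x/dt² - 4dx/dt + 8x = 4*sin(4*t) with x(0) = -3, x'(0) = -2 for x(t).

x = -sin(4*t)/10 + cos(4*t)/5 - 16*cos(2*t)*exp(2*t)/5 + 12*exp(2*t)*sin(2*t)/5

Characteristic equation r² - 4r + 8 = 0 has discriminant (-4)² - 4·(8) = -16 < 0, so r = 2 ± 2i.
Hence x_h = C1*cos(2*t)*exp(2*t) + C2*exp(2*t)*sin(2*t).
Try x_p = A*cos(4*t) + B*sin(4*t). Substituting and equating the coefficients of cos(4t) and sin(4t) gives A = 1/5, B = -1/10, so x_p = -sin(4*t)/10 + cos(4*t)/5.
General solution: x = -sin(4*t)/10 + cos(4*t)/5 + C1*cos(2*t)*exp(2*t) + C2*exp(2*t)*sin(2*t).
Apply the initial conditions: x(0) = 1/5 + C1 = -3 and x'(0) = -2/5 + 2*C1 + 2*C2 = -2. Solving gives C1 = -16/5, C2 = 12/5.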